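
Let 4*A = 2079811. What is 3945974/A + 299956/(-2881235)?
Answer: 44853261803244/5992424246585 ≈ 7.4850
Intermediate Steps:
A = 2079811/4 (A = (1/4)*2079811 = 2079811/4 ≈ 5.1995e+5)
3945974/A + 299956/(-2881235) = 3945974/(2079811/4) + 299956/(-2881235) = 3945974*(4/2079811) + 299956*(-1/2881235) = 15783896/2079811 - 299956/2881235 = 44853261803244/5992424246585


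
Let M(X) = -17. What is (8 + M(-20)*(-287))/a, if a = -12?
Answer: -1629/4 ≈ -407.25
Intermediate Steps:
(8 + M(-20)*(-287))/a = (8 - 17*(-287))/(-12) = -(8 + 4879)/12 = -1/12*4887 = -1629/4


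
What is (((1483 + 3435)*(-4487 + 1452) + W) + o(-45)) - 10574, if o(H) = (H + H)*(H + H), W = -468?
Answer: -14929072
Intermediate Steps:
o(H) = 4*H**2 (o(H) = (2*H)*(2*H) = 4*H**2)
(((1483 + 3435)*(-4487 + 1452) + W) + o(-45)) - 10574 = (((1483 + 3435)*(-4487 + 1452) - 468) + 4*(-45)**2) - 10574 = ((4918*(-3035) - 468) + 4*2025) - 10574 = ((-14926130 - 468) + 8100) - 10574 = (-14926598 + 8100) - 10574 = -14918498 - 10574 = -14929072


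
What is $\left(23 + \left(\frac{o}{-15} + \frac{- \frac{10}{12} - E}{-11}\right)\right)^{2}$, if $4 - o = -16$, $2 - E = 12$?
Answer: $\frac{15625}{36} \approx 434.03$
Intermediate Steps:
$E = -10$ ($E = 2 - 12 = -10$)
$o = 20$ ($o = 4 - -16 = 4 + 16 = 20$)
$\left(23 + \left(\frac{o}{-15} + \frac{- \frac{10}{12} - E}{-11}\right)\right)^{2} = \left(23 + \left(\frac{20}{-15} + \frac{- \frac{10}{12} - -10}{-11}\right)\right)^{2} = \left(23 + \left(20 \left(- \frac{1}{15}\right) + \left(\left(-10\right) \frac{1}{12} + 10\right) \left(- \frac{1}{11}\right)\right)\right)^{2} = \left(23 - \left(\frac{4}{3} - \left(- \frac{5}{6} + 10\right) \left(- \frac{1}{11}\right)\right)\right)^{2} = \left(23 + \left(- \frac{4}{3} + \frac{55}{6} \left(- \frac{1}{11}\right)\right)\right)^{2} = \left(23 - \frac{13}{6}\right)^{2} = \left(\frac{125}{6}\right)^{2} = \frac{15625}{36}$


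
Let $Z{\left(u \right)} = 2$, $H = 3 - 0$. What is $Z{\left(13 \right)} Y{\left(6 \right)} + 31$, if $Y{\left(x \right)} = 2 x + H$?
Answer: $61$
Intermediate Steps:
$H = 3$ ($H = 3 + 0 = 3$)
$Y{\left(x \right)} = 3 + 2 x$ ($Y{\left(x \right)} = 2 x + 3 = 3 + 2 x$)
$Z{\left(13 \right)} Y{\left(6 \right)} + 31 = 2 \left(3 + 2 \cdot 6\right) + 31 = 2 \left(3 + 12\right) + 31 = 2 \cdot 15 + 31 = 30 + 31 = 61$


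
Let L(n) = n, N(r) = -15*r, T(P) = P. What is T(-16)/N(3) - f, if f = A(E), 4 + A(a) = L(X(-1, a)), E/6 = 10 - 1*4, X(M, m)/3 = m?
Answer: -4664/45 ≈ -103.64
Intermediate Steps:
X(M, m) = 3*m
E = 36 (E = 6*(10 - 1*4) = 6*(10 - 4) = 6*6 = 36)
A(a) = -4 + 3*a
f = 104 (f = -4 + 3*36 = -4 + 108 = 104)
T(-16)/N(3) - f = -16/((-15*3)) - 1*104 = -16/(-45) - 104 = -16*(-1/45) - 104 = 16/45 - 104 = -4664/45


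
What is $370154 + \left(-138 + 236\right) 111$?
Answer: $381032$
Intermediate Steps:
$370154 + \left(-138 + 236\right) 111 = 370154 + 98 \cdot 111 = 370154 + 10878 = 381032$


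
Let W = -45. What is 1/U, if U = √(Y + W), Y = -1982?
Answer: -I*√2027/2027 ≈ -0.022211*I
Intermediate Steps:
U = I*√2027 (U = √(-1982 - 45) = √(-2027) = I*√2027 ≈ 45.022*I)
1/U = 1/(I*√2027) = -I*√2027/2027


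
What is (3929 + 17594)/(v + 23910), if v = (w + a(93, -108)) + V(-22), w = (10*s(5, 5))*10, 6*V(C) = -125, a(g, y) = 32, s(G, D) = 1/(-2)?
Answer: 129138/143227 ≈ 0.90163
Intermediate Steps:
s(G, D) = -½
V(C) = -125/6 (V(C) = (⅙)*(-125) = -125/6)
w = -50 (w = (10*(-½))*10 = -5*10 = -50)
v = -233/6 (v = (-50 + 32) - 125/6 = -18 - 125/6 = -233/6 ≈ -38.833)
(3929 + 17594)/(v + 23910) = (3929 + 17594)/(-233/6 + 23910) = 21523/(143227/6) = 21523*(6/143227) = 129138/143227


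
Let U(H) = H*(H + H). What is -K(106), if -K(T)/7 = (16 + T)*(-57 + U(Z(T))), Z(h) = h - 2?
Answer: 18425050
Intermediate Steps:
Z(h) = -2 + h
U(H) = 2*H² (U(H) = H*(2*H) = 2*H²)
K(T) = -7*(-57 + 2*(-2 + T)²)*(16 + T) (K(T) = -7*(16 + T)*(-57 + 2*(-2 + T)²) = -7*(-57 + 2*(-2 + T)²)*(16 + T))
-K(106) = -(5488 - 168*106² - 14*106³ + 1239*106) = -(5488 - 168*11236 - 14*1191016 + 131334) = -(5488 - 1887648 - 16674224 + 131334) = -1*(-18425050) = 18425050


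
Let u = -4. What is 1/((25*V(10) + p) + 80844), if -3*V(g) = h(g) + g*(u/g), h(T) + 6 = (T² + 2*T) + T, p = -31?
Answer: 1/79813 ≈ 1.2529e-5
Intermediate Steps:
h(T) = -6 + T² + 3*T (h(T) = -6 + ((T² + 2*T) + T) = -6 + (T² + 3*T) = -6 + T² + 3*T)
V(g) = 10/3 - g - g²/3 (V(g) = -((-6 + g² + 3*g) + g*(-4/g))/3 = -((-6 + g² + 3*g) - 4)/3 = -(-10 + g² + 3*g)/3 = 10/3 - g - g²/3)
1/((25*V(10) + p) + 80844) = 1/((25*(10/3 - 1*10 - ⅓*10²) - 31) + 80844) = 1/((25*(10/3 - 10 - ⅓*100) - 31) + 80844) = 1/((25*(10/3 - 10 - 100/3) - 31) + 80844) = 1/((25*(-40) - 31) + 80844) = 1/((-1000 - 31) + 80844) = 1/(-1031 + 80844) = 1/79813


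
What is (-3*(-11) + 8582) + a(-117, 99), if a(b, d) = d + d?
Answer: 8813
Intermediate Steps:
a(b, d) = 2*d
(-3*(-11) + 8582) + a(-117, 99) = (-3*(-11) + 8582) + 2*99 = (33 + 8582) + 198 = 8615 + 198 = 8813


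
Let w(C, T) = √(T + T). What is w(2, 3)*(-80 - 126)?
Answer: -206*√6 ≈ -504.59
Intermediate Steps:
w(C, T) = √2*√T (w(C, T) = √(2*T) = √2*√T)
w(2, 3)*(-80 - 126) = (√2*√3)*(-80 - 126) = √6*(-206) = -206*√6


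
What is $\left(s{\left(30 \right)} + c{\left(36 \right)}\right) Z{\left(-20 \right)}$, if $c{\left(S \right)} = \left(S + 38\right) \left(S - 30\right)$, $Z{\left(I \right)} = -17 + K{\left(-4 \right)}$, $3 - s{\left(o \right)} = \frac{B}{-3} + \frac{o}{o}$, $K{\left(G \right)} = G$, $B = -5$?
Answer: $-9331$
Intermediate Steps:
$s{\left(o \right)} = \frac{1}{3}$ ($s{\left(o \right)} = 3 - \left(- \frac{5}{-3} + \frac{o}{o}\right) = 3 - \left(\left(-5\right) \left(- \frac{1}{3}\right) + 1\right) = 3 - \left(\frac{5}{3} + 1\right) = 3 - \frac{8}{3} = \frac{1}{3}$)
$Z{\left(I \right)} = -21$ ($Z{\left(I \right)} = -17 - 4 = -21$)
$c{\left(S \right)} = \left(-30 + S\right) \left(38 + S\right)$ ($c{\left(S \right)} = \left(38 + S\right) \left(-30 + S\right) = \left(-30 + S\right) \left(38 + S\right)$)
$\left(s{\left(30 \right)} + c{\left(36 \right)}\right) Z{\left(-20 \right)} = \left(\frac{1}{3} + \left(-1140 + 36^{2} + 8 \cdot 36\right)\right) \left(-21\right) = \left(\frac{1}{3} + \left(-1140 + 1296 + 288\right)\right) \left(-21\right) = \left(\frac{1}{3} + 444\right) \left(-21\right) = \frac{1333}{3} \left(-21\right) = -9331$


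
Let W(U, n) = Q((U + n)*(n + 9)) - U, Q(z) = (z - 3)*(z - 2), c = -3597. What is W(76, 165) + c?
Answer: 1758247019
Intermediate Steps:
Q(z) = (-3 + z)*(-2 + z)
W(U, n) = 6 - U + (9 + n)**2*(U + n)**2 - 5*(9 + n)*(U + n) (W(U, n) = (6 + ((U + n)*(n + 9))**2 - 5*(U + n)*(n + 9)) - U = (6 + ((U + n)*(9 + n))**2 - 5*(U + n)*(9 + n)) - U = (6 + ((9 + n)*(U + n))**2 - 5*(9 + n)*(U + n)) - U = (6 + (9 + n)**2*(U + n)**2 - 5*(9 + n)*(U + n)) - U = 6 - U + (9 + n)**2*(U + n)**2 - 5*(9 + n)*(U + n))
W(76, 165) + c = (6 + (165**2 + 9*76 + 9*165 + 76*165)**2 - 46*76 - 45*165 - 5*165**2 - 5*76*165) - 3597 = (6 + (27225 + 684 + 1485 + 12540)**2 - 3496 - 7425 - 5*27225 - 62700) - 3597 = (6 + 41934**2 - 3496 - 7425 - 136125 - 62700) - 3597 = (6 + 1758460356 - 3496 - 7425 - 136125 - 62700) - 3597 = 1758250616 - 3597 = 1758247019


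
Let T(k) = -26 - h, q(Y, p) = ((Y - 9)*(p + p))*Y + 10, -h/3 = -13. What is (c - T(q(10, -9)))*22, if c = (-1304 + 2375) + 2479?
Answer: 79530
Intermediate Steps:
h = 39 (h = -3*(-13) = 39)
q(Y, p) = 10 + 2*Y*p*(-9 + Y) (q(Y, p) = ((-9 + Y)*(2*p))*Y + 10 = (2*p*(-9 + Y))*Y + 10 = 2*Y*p*(-9 + Y) + 10 = 10 + 2*Y*p*(-9 + Y))
T(k) = -65 (T(k) = -26 - 1*39 = -26 - 39 = -65)
c = 3550 (c = 1071 + 2479 = 3550)
(c - T(q(10, -9)))*22 = (3550 - 1*(-65))*22 = (3550 + 65)*22 = 3615*22 = 79530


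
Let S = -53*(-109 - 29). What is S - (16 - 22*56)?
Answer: 8530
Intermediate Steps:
S = 7314 (S = -53*(-138) = 7314)
S - (16 - 22*56) = 7314 - (16 - 22*56) = 7314 - (16 - 1232) = 7314 - 1*(-1216) = 7314 + 1216 = 8530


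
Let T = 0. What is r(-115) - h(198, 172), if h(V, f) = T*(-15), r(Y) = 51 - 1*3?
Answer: 48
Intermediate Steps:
r(Y) = 48 (r(Y) = 51 - 3 = 48)
h(V, f) = 0 (h(V, f) = 0*(-15) = 0)
r(-115) - h(198, 172) = 48 - 1*0 = 48 + 0 = 48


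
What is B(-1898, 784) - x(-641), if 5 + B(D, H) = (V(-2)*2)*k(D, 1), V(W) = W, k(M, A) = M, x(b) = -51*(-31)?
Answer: 6006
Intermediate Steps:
x(b) = 1581
B(D, H) = -5 - 4*D (B(D, H) = -5 + (-2*2)*D = -5 - 4*D)
B(-1898, 784) - x(-641) = (-5 - 4*(-1898)) - 1*1581 = (-5 + 7592) - 1581 = 7587 - 1581 = 6006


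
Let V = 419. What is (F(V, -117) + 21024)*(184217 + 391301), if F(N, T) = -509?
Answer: 11806751770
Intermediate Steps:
(F(V, -117) + 21024)*(184217 + 391301) = (-509 + 21024)*(184217 + 391301) = 20515*575518 = 11806751770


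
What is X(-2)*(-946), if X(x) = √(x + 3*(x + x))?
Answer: -946*I*√14 ≈ -3539.6*I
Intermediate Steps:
X(x) = √7*√x (X(x) = √(x + 3*(2*x)) = √(x + 6*x) = √(7*x) = √7*√x)
X(-2)*(-946) = (√7*√(-2))*(-946) = (√7*(I*√2))*(-946) = (I*√14)*(-946) = -946*I*√14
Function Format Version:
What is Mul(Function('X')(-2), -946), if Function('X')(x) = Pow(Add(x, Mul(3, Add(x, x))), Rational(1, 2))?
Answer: Mul(-946, I, Pow(14, Rational(1, 2))) ≈ Mul(-3539.6, I)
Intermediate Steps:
Function('X')(x) = Mul(Pow(7, Rational(1, 2)), Pow(x, Rational(1, 2))) (Function('X')(x) = Pow(Add(x, Mul(3, Mul(2, x))), Rational(1, 2)) = Pow(Add(x, Mul(6, x)), Rational(1, 2)) = Pow(Mul(7, x), Rational(1, 2)) = Mul(Pow(7, Rational(1, 2)), Pow(x, Rational(1, 2))))
Mul(Function('X')(-2), -946) = Mul(Mul(Pow(7, Rational(1, 2)), Pow(-2, Rational(1, 2))), -946) = Mul(Mul(Pow(7, Rational(1, 2)), Mul(I, Pow(2, Rational(1, 2)))), -946) = Mul(Mul(I, Pow(14, Rational(1, 2))), -946) = Mul(-946, I, Pow(14, Rational(1, 2)))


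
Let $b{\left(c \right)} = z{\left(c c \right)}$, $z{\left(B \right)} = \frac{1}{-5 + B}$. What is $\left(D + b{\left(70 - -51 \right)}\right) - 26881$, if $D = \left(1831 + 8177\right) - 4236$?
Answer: $- \frac{308951323}{14636} \approx -21109.0$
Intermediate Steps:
$b{\left(c \right)} = \frac{1}{-5 + c^{2}}$ ($b{\left(c \right)} = \frac{1}{-5 + c c} = \frac{1}{-5 + c^{2}}$)
$D = 5772$ ($D = 10008 - 4236 = 5772$)
$\left(D + b{\left(70 - -51 \right)}\right) - 26881 = \left(5772 + \frac{1}{-5 + \left(70 - -51\right)^{2}}\right) - 26881 = \left(5772 + \frac{1}{-5 + \left(70 + 51\right)^{2}}\right) - 26881 = \left(5772 + \frac{1}{-5 + 121^{2}}\right) - 26881 = \left(5772 + \frac{1}{-5 + 14641}\right) - 26881 = \left(5772 + \frac{1}{14636}\right) - 26881 = \frac{84478993}{14636} - 26881 = - \frac{308951323}{14636}$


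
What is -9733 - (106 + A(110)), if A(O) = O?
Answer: -9949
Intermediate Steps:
-9733 - (106 + A(110)) = -9733 - (106 + 110) = -9733 - 1*216 = -9733 - 216 = -9949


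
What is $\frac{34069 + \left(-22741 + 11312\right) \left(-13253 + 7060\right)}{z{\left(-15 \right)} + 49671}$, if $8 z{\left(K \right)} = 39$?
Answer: $\frac{188836976}{132469} \approx 1425.5$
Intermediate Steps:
$z{\left(K \right)} = \frac{39}{8}$ ($z{\left(K \right)} = \frac{1}{8} \cdot 39 = \frac{39}{8}$)
$\frac{34069 + \left(-22741 + 11312\right) \left(-13253 + 7060\right)}{z{\left(-15 \right)} + 49671} = \frac{34069 + \left(-22741 + 11312\right) \left(-13253 + 7060\right)}{\frac{39}{8} + 49671} = \frac{34069 - -70779797}{\frac{397407}{8}} = \left(34069 + 70779797\right) \frac{8}{397407} = 70813866 \cdot \frac{8}{397407} = \frac{188836976}{132469}$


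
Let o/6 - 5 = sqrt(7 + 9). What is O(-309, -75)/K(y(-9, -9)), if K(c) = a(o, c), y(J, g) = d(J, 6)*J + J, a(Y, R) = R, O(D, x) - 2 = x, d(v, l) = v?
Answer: -73/72 ≈ -1.0139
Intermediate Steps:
o = 54 (o = 30 + 6*sqrt(7 + 9) = 30 + 6*sqrt(16) = 30 + 6*4 = 30 + 24 = 54)
O(D, x) = 2 + x
y(J, g) = J + J**2 (y(J, g) = J*J + J = J**2 + J = J + J**2)
K(c) = c
O(-309, -75)/K(y(-9, -9)) = (2 - 75)/((-9*(1 - 9))) = -73/((-9*(-8))) = -73/72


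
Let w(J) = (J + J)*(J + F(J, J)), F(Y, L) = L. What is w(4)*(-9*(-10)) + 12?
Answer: 5772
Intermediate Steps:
w(J) = 4*J**2 (w(J) = (J + J)*(J + J) = (2*J)*(2*J) = 4*J**2)
w(4)*(-9*(-10)) + 12 = (4*4**2)*(-9*(-10)) + 12 = (4*16)*90 + 12 = 64*90 + 12 = 5760 + 12 = 5772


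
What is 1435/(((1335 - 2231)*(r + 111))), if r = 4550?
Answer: -205/596608 ≈ -0.00034361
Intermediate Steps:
1435/(((1335 - 2231)*(r + 111))) = 1435/(((1335 - 2231)*(4550 + 111))) = 1435/((-896*4661)) = 1435/(-4176256) = 1435*(-1/4176256) = -205/596608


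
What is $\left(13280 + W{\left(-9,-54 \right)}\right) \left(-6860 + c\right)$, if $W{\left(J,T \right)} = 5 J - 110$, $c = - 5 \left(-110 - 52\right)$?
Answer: $-79406250$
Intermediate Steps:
$c = 810$ ($c = \left(-5\right) \left(-162\right) = 810$)
$W{\left(J,T \right)} = -110 + 5 J$
$\left(13280 + W{\left(-9,-54 \right)}\right) \left(-6860 + c\right) = \left(13280 + \left(-110 + 5 \left(-9\right)\right)\right) \left(-6860 + 810\right) = \left(13280 - 155\right) \left(-6050\right) = 13125 \left(-6050\right) = -79406250$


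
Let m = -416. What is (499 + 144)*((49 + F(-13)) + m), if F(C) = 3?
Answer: -234052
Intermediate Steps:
(499 + 144)*((49 + F(-13)) + m) = (499 + 144)*((49 + 3) - 416) = 643*(52 - 416) = 643*(-364) = -234052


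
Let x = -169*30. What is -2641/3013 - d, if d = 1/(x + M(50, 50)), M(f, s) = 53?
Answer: -13246884/15116221 ≈ -0.87634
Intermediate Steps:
x = -5070
d = -1/5017 (d = 1/(-5070 + 53) = 1/(-5017) = -1/5017 ≈ -0.00019932)
-2641/3013 - d = -2641/3013 - 1*(-1/5017) = -2641*1/3013 + 1/5017 = -2641/3013 + 1/5017 = -13246884/15116221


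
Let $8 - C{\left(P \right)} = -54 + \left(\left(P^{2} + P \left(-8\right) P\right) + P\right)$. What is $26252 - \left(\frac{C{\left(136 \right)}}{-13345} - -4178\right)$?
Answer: $\frac{294706928}{13345} \approx 22084.0$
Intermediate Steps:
$C{\left(P \right)} = 62 - P + 7 P^{2}$ ($C{\left(P \right)} = 8 - \left(-54 + \left(\left(P^{2} + P \left(-8\right) P\right) + P\right)\right) = 8 - \left(-54 + \left(\left(P^{2} + - 8 P P\right) + P\right)\right) = 8 - \left(-54 + \left(\left(P^{2} - 8 P^{2}\right) + P\right)\right) = 8 - \left(-54 - \left(- P + 7 P^{2}\right)\right) = 8 - \left(-54 + P - 7 P^{2}\right) = 8 + \left(54 - P + 7 P^{2}\right) = 62 - P + 7 P^{2}$)
$26252 - \left(\frac{C{\left(136 \right)}}{-13345} - -4178\right) = 26252 - \left(\frac{62 - 136 + 7 \cdot 136^{2}}{-13345} - -4178\right) = 26252 - \left(\left(62 - 136 + 7 \cdot 18496\right) \left(- \frac{1}{13345}\right) + 4178\right) = 26252 - \left(\left(62 - 136 + 129472\right) \left(- \frac{1}{13345}\right) + 4178\right) = 26252 - \left(129398 \left(- \frac{1}{13345}\right) + 4178\right) = 26252 - \left(- \frac{129398}{13345} + 4178\right) = 26252 - \frac{55626012}{13345} = \frac{294706928}{13345}$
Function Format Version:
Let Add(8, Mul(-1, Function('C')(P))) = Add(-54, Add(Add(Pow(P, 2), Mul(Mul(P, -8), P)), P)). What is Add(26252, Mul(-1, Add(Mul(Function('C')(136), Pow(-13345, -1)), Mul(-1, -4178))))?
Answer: Rational(294706928, 13345) ≈ 22084.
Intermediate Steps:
Function('C')(P) = Add(62, Mul(-1, P), Mul(7, Pow(P, 2))) (Function('C')(P) = Add(8, Mul(-1, Add(-54, Add(Add(Pow(P, 2), Mul(Mul(P, -8), P)), P)))) = Add(8, Mul(-1, Add(-54, Add(Add(Pow(P, 2), Mul(Mul(-8, P), P)), P)))) = Add(8, Mul(-1, Add(-54, Add(Add(Pow(P, 2), Mul(-8, Pow(P, 2))), P)))) = Add(8, Mul(-1, Add(-54, Add(Mul(-7, Pow(P, 2)), P)))) = Add(8, Mul(-1, Add(-54, Add(P, Mul(-7, Pow(P, 2)))))) = Add(8, Mul(-1, Add(-54, P, Mul(-7, Pow(P, 2))))) = Add(8, Add(54, Mul(-1, P), Mul(7, Pow(P, 2)))) = Add(62, Mul(-1, P), Mul(7, Pow(P, 2))))
Add(26252, Mul(-1, Add(Mul(Function('C')(136), Pow(-13345, -1)), Mul(-1, -4178)))) = Add(26252, Mul(-1, Add(Mul(Add(62, Mul(-1, 136), Mul(7, Pow(136, 2))), Pow(-13345, -1)), Mul(-1, -4178)))) = Add(26252, Mul(-1, Add(Mul(Add(62, -136, Mul(7, 18496)), Rational(-1, 13345)), 4178))) = Add(26252, Mul(-1, Add(Mul(Add(62, -136, 129472), Rational(-1, 13345)), 4178))) = Add(26252, Mul(-1, Add(Mul(129398, Rational(-1, 13345)), 4178))) = Add(26252, Mul(-1, Add(Rational(-129398, 13345), 4178))) = Add(26252, Mul(-1, Rational(55626012, 13345))) = Add(26252, Rational(-55626012, 13345)) = Rational(294706928, 13345)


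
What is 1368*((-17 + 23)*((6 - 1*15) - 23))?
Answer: -262656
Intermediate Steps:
1368*((-17 + 23)*((6 - 1*15) - 23)) = 1368*(6*((6 - 15) - 23)) = 1368*(6*(-9 - 23)) = 1368*(6*(-32)) = 1368*(-192) = -262656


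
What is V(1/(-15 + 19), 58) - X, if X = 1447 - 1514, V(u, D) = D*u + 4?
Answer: 171/2 ≈ 85.500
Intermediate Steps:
V(u, D) = 4 + D*u
X = -67
V(1/(-15 + 19), 58) - X = (4 + 58/(-15 + 19)) - 1*(-67) = (4 + 58/4) + 67 = (4 + 58*(¼)) + 67 = (4 + 29/2) + 67 = 37/2 + 67 = 171/2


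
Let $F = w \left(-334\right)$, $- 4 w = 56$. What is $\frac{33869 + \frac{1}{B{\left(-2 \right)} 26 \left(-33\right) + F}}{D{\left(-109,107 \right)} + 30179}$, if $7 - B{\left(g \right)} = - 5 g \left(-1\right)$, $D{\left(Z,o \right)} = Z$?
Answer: $\frac{335641789}{297993700} \approx 1.1263$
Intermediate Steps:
$w = -14$ ($w = \left(- \frac{1}{4}\right) 56 = -14$)
$F = 4676$ ($F = \left(-14\right) \left(-334\right) = 4676$)
$B{\left(g \right)} = 7 - 5 g$ ($B{\left(g \right)} = 7 - - 5 g \left(-1\right) = 7 - 5 g$)
$\frac{33869 + \frac{1}{B{\left(-2 \right)} 26 \left(-33\right) + F}}{D{\left(-109,107 \right)} + 30179} = \frac{33869 + \frac{1}{\left(7 - -10\right) 26 \left(-33\right) + 4676}}{-109 + 30179} = \frac{33869 + \frac{1}{\left(7 + 10\right) 26 \left(-33\right) + 4676}}{30070} = \left(33869 + \frac{1}{17 \cdot 26 \left(-33\right) + 4676}\right) \frac{1}{30070} = \left(33869 + \frac{1}{442 \left(-33\right) + 4676}\right) \frac{1}{30070} = \left(33869 + \frac{1}{-14586 + 4676}\right) \frac{1}{30070} = \left(33869 + \frac{1}{-9910}\right) \frac{1}{30070} = \left(33869 - \frac{1}{9910}\right) \frac{1}{30070} = \frac{335641789}{9910} \cdot \frac{1}{30070} = \frac{335641789}{297993700}$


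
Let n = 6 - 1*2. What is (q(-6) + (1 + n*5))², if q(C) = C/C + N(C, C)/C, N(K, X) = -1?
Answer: 17689/36 ≈ 491.36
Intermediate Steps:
q(C) = 1 - 1/C (q(C) = C/C - 1/C = 1 - 1/C)
n = 4 (n = 6 - 2 = 4)
(q(-6) + (1 + n*5))² = ((-1 - 6)/(-6) + (1 + 4*5))² = (-⅙*(-7) + (1 + 20))² = (7/6 + 21)² = (133/6)² = 17689/36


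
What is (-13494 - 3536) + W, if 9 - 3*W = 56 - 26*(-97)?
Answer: -53659/3 ≈ -17886.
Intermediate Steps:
W = -2569/3 (W = 3 - (56 - 26*(-97))/3 = 3 - (56 + 2522)/3 = 3 - ⅓*2578 = 3 - 2578/3 = -2569/3 ≈ -856.33)
(-13494 - 3536) + W = (-13494 - 3536) - 2569/3 = -17030 - 2569/3 = -53659/3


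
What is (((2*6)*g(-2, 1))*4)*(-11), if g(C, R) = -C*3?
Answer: -3168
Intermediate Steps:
g(C, R) = -3*C
(((2*6)*g(-2, 1))*4)*(-11) = (((2*6)*(-3*(-2)))*4)*(-11) = ((12*6)*4)*(-11) = (72*4)*(-11) = 288*(-11) = -3168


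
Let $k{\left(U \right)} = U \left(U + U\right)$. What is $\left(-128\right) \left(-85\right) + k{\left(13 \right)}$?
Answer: $11218$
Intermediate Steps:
$k{\left(U \right)} = 2 U^{2}$ ($k{\left(U \right)} = U 2 U = 2 U^{2}$)
$\left(-128\right) \left(-85\right) + k{\left(13 \right)} = \left(-128\right) \left(-85\right) + 2 \cdot 13^{2} = 10880 + 2 \cdot 169 = 10880 + 338 = 11218$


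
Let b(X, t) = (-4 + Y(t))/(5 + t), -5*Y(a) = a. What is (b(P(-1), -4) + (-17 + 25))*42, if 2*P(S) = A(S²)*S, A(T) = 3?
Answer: 1008/5 ≈ 201.60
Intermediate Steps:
Y(a) = -a/5
P(S) = 3*S/2 (P(S) = (3*S)/2 = 3*S/2)
b(X, t) = (-4 - t/5)/(5 + t)
(b(P(-1), -4) + (-17 + 25))*42 = ((-20 - 1*(-4))/(5*(5 - 4)) + (-17 + 25))*42 = ((⅕)*(-20 + 4)/1 + 8)*42 = ((⅕)*1*(-16) + 8)*42 = (-16/5 + 8)*42 = (24/5)*42 = 1008/5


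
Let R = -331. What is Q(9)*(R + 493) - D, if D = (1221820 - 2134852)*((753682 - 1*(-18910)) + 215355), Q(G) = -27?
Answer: 902027220930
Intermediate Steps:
D = -902027225304 (D = -913032*((753682 + 18910) + 215355) = -913032*(772592 + 215355) = -913032*987947 = -902027225304)
Q(9)*(R + 493) - D = -27*(-331 + 493) - 1*(-902027225304) = -27*162 + 902027225304 = -4374 + 902027225304 = 902027220930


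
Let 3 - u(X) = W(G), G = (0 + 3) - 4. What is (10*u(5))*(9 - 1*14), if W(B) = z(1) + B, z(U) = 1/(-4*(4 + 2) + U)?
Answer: -4650/23 ≈ -202.17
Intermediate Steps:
z(U) = 1/(-24 + U) (z(U) = 1/(-4*6 + U) = 1/(-24 + U))
G = -1 (G = 3 - 4 = -1)
W(B) = -1/23 + B (W(B) = 1/(-24 + 1) + B = 1/(-23) + B = -1/23 + B)
u(X) = 93/23 (u(X) = 3 - (-1/23 - 1) = 3 - 1*(-24/23) = 3 + 24/23 = 93/23)
(10*u(5))*(9 - 1*14) = (10*(93/23))*(9 - 1*14) = 930*(9 - 14)/23 = (930/23)*(-5) = -4650/23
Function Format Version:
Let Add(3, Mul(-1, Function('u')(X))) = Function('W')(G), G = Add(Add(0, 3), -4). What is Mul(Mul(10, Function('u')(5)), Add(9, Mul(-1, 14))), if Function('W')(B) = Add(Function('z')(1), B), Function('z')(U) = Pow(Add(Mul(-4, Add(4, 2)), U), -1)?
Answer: Rational(-4650, 23) ≈ -202.17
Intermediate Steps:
Function('z')(U) = Pow(Add(-24, U), -1) (Function('z')(U) = Pow(Add(Mul(-4, 6), U), -1) = Pow(Add(-24, U), -1))
G = -1 (G = Add(3, -4) = -1)
Function('W')(B) = Add(Rational(-1, 23), B) (Function('W')(B) = Add(Pow(Add(-24, 1), -1), B) = Add(Pow(-23, -1), B) = Add(Rational(-1, 23), B))
Function('u')(X) = Rational(93, 23) (Function('u')(X) = Add(3, Mul(-1, Add(Rational(-1, 23), -1))) = Add(3, Mul(-1, Rational(-24, 23))) = Add(3, Rational(24, 23)) = Rational(93, 23))
Mul(Mul(10, Function('u')(5)), Add(9, Mul(-1, 14))) = Mul(Mul(10, Rational(93, 23)), Add(9, Mul(-1, 14))) = Mul(Rational(930, 23), Add(9, -14)) = Mul(Rational(930, 23), -5) = Rational(-4650, 23)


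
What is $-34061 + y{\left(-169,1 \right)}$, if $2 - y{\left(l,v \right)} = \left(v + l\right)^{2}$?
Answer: $-62283$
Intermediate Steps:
$y{\left(l,v \right)} = 2 - \left(l + v\right)^{2}$ ($y{\left(l,v \right)} = 2 - \left(v + l\right)^{2} = 2 - \left(l + v\right)^{2}$)
$-34061 + y{\left(-169,1 \right)} = -34061 + \left(2 - \left(-169 + 1\right)^{2}\right) = -34061 + \left(2 - \left(-168\right)^{2}\right) = -34061 + \left(2 - 28224\right) = -34061 - 28222 = -62283$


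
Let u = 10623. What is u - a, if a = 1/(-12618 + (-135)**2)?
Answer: 59563160/5607 ≈ 10623.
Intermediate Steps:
a = 1/5607 (a = 1/(-12618 + 18225) = 1/5607 ≈ 0.00017835)
u - a = 10623 - 1*1/5607 = 10623 - 1/5607 = 59563160/5607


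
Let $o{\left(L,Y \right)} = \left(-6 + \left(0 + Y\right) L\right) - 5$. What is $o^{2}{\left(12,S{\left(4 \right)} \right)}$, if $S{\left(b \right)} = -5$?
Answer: $5041$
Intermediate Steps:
$o{\left(L,Y \right)} = -11 + L Y$ ($o{\left(L,Y \right)} = \left(-6 + Y L\right) - 5 = \left(-6 + L Y\right) - 5 = -11 + L Y$)
$o^{2}{\left(12,S{\left(4 \right)} \right)} = \left(-11 + 12 \left(-5\right)\right)^{2} = \left(-11 - 60\right)^{2} = \left(-71\right)^{2} = 5041$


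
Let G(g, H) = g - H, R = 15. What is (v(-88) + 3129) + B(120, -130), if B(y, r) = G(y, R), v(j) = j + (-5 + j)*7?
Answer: 2495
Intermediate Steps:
v(j) = -35 + 8*j (v(j) = j + (-35 + 7*j) = -35 + 8*j)
B(y, r) = -15 + y (B(y, r) = y - 1*15 = y - 15 = -15 + y)
(v(-88) + 3129) + B(120, -130) = ((-35 + 8*(-88)) + 3129) + (-15 + 120) = ((-35 - 704) + 3129) + 105 = (-739 + 3129) + 105 = 2390 + 105 = 2495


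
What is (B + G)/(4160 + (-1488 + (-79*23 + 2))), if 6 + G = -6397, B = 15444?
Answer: 9041/857 ≈ 10.550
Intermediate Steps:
G = -6403 (G = -6 - 6397 = -6403)
(B + G)/(4160 + (-1488 + (-79*23 + 2))) = (15444 - 6403)/(4160 + (-1488 + (-79*23 + 2))) = 9041/(4160 + (-1488 + (-1817 + 2))) = 9041/(4160 + (-1488 - 1815)) = 9041/(4160 - 3303) = 9041/857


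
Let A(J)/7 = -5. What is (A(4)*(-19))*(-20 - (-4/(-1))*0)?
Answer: -13300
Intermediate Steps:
A(J) = -35 (A(J) = 7*(-5) = -35)
(A(4)*(-19))*(-20 - (-4/(-1))*0) = (-35*(-19))*(-20 - (-4/(-1))*0) = 665*(-20 - (-4*(-1))*0) = 665*(-20 - 4*0) = 665*(-20 - 1*0) = 665*(-20 + 0) = 665*(-20) = -13300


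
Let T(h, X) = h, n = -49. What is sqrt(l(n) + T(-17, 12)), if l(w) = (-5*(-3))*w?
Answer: 4*I*sqrt(47) ≈ 27.423*I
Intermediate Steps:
l(w) = 15*w
sqrt(l(n) + T(-17, 12)) = sqrt(15*(-49) - 17) = sqrt(-735 - 17) = sqrt(-752) = 4*I*sqrt(47)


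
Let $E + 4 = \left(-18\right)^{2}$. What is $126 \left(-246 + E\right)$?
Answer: $9324$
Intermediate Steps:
$E = 320$ ($E = -4 + \left(-18\right)^{2} = -4 + 324 = 320$)
$126 \left(-246 + E\right) = 126 \left(-246 + 320\right) = 126 \cdot 74 = 9324$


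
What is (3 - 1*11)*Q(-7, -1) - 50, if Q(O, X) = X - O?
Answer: -98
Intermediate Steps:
(3 - 1*11)*Q(-7, -1) - 50 = (3 - 1*11)*(-1 - 1*(-7)) - 50 = (3 - 11)*(-1 + 7) - 50 = -8*6 - 50 = -48 - 50 = -98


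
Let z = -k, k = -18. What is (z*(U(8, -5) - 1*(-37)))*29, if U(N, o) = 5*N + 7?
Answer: 43848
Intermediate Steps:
U(N, o) = 7 + 5*N
z = 18 (z = -1*(-18) = 18)
(z*(U(8, -5) - 1*(-37)))*29 = (18*((7 + 5*8) - 1*(-37)))*29 = (18*((7 + 40) + 37))*29 = (18*(47 + 37))*29 = (18*84)*29 = 1512*29 = 43848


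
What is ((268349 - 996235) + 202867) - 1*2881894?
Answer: -3406913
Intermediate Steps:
((268349 - 996235) + 202867) - 1*2881894 = (-727886 + 202867) - 2881894 = -525019 - 2881894 = -3406913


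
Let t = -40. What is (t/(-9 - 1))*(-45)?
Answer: -180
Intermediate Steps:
(t/(-9 - 1))*(-45) = -40/(-9 - 1)*(-45) = -40/(-10)*(-45) = -40*(-⅒)*(-45) = 4*(-45) = -180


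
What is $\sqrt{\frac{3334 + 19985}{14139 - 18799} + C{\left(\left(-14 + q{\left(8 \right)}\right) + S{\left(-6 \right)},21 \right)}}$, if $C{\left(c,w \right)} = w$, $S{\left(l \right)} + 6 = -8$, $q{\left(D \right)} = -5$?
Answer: $\frac{\sqrt{86840265}}{2330} \approx 3.9995$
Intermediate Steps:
$S{\left(l \right)} = -14$ ($S{\left(l \right)} = -6 - 8 = -14$)
$\sqrt{\frac{3334 + 19985}{14139 - 18799} + C{\left(\left(-14 + q{\left(8 \right)}\right) + S{\left(-6 \right)},21 \right)}} = \sqrt{\frac{3334 + 19985}{14139 - 18799} + 21} = \sqrt{\frac{23319}{-4660} + 21} = \sqrt{23319 \left(- \frac{1}{4660}\right) + 21} = \sqrt{- \frac{23319}{4660} + 21} = \sqrt{\frac{74541}{4660}} = \frac{\sqrt{86840265}}{2330}$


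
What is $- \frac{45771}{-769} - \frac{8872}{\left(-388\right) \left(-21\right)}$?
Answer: $\frac{91529885}{1566453} \approx 58.431$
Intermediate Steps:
$- \frac{45771}{-769} - \frac{8872}{\left(-388\right) \left(-21\right)} = \left(-45771\right) \left(- \frac{1}{769}\right) - \frac{8872}{8148} = \frac{45771}{769} - \frac{2218}{2037} = \frac{91529885}{1566453}$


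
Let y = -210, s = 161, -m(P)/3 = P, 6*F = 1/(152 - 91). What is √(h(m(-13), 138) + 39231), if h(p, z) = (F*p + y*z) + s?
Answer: √154973794/122 ≈ 102.04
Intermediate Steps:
F = 1/366 (F = 1/(6*(152 - 91)) = (⅙)/61 = (⅙)*(1/61) = 1/366 ≈ 0.0027322)
m(P) = -3*P
h(p, z) = 161 - 210*z + p/366 (h(p, z) = (p/366 - 210*z) + 161 = (-210*z + p/366) + 161 = 161 - 210*z + p/366)
√(h(m(-13), 138) + 39231) = √((161 - 210*138 + (-3*(-13))/366) + 39231) = √((161 - 28980 + (1/366)*39) + 39231) = √((161 - 28980 + 13/122) + 39231) = √(-3515905/122 + 39231) = √(1270277/122) = √154973794/122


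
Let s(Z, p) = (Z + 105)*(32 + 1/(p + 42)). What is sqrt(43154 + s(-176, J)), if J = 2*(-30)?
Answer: sqrt(1471894)/6 ≈ 202.20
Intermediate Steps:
J = -60
s(Z, p) = (32 + 1/(42 + p))*(105 + Z) (s(Z, p) = (105 + Z)*(32 + 1/(42 + p)) = (32 + 1/(42 + p))*(105 + Z))
sqrt(43154 + s(-176, J)) = sqrt(43154 + (141225 + 1345*(-176) + 3360*(-60) + 32*(-176)*(-60))/(42 - 60)) = sqrt(43154 + (141225 - 236720 - 201600 + 337920)/(-18)) = sqrt(43154 - 1/18*40825) = sqrt(43154 - 40825/18) = sqrt(735947/18) = sqrt(1471894)/6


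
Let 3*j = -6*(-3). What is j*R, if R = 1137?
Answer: 6822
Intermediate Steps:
j = 6 (j = (-6*(-3))/3 = (1/3)*18 = 6)
j*R = 6*1137 = 6822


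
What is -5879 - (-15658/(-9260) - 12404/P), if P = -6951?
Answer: -27045210167/4597590 ≈ -5882.5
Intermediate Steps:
-5879 - (-15658/(-9260) - 12404/P) = -5879 - (-15658/(-9260) - 12404/(-6951)) = -5879 - (-15658*(-1/9260) - 12404*(-1/6951)) = -5879 - (7829/4630 + 1772/993) = -5879 - 1*15978557/4597590 = -5879 - 15978557/4597590 = -27045210167/4597590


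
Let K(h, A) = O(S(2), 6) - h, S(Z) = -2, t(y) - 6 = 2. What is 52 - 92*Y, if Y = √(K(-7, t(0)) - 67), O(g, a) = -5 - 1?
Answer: 52 - 92*I*√66 ≈ 52.0 - 747.41*I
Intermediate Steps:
t(y) = 8 (t(y) = 6 + 2 = 8)
O(g, a) = -6
K(h, A) = -6 - h
Y = I*√66 (Y = √((-6 - 1*(-7)) - 67) = √((-6 + 7) - 67) = √(1 - 67) = √(-66) = I*√66 ≈ 8.124*I)
52 - 92*Y = 52 - 92*I*√66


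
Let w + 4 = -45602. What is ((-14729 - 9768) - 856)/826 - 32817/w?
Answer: -94095173/3139213 ≈ -29.974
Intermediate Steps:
w = -45606 (w = -4 - 45602 = -45606)
((-14729 - 9768) - 856)/826 - 32817/w = ((-14729 - 9768) - 856)/826 - 32817/(-45606) = (-24497 - 856)*(1/826) - 32817*(-1/45606) = -25353*1/826 + 10939/15202 = -25353/826 + 10939/15202 = -94095173/3139213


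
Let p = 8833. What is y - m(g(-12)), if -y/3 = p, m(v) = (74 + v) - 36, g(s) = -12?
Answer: -26525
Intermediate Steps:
m(v) = 38 + v
y = -26499 (y = -3*8833 = -26499)
y - m(g(-12)) = -26499 - (38 - 12) = -26499 - 1*26 = -26499 - 26 = -26525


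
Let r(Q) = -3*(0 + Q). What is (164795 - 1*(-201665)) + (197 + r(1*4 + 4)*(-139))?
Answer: 369993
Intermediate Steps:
r(Q) = -3*Q
(164795 - 1*(-201665)) + (197 + r(1*4 + 4)*(-139)) = (164795 - 1*(-201665)) + (197 - 3*(1*4 + 4)*(-139)) = (164795 + 201665) + (197 - 3*(4 + 4)*(-139)) = 366460 + (197 - 3*8*(-139)) = 366460 + (197 - 24*(-139)) = 366460 + (197 + 3336) = 366460 + 3533 = 369993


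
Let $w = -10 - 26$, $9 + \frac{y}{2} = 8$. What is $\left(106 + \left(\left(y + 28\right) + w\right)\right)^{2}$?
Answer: $9216$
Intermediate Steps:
$y = -2$ ($y = -18 + 2 \cdot 8 = -18 + 16 = -2$)
$w = -36$ ($w = -10 - 26 = -36$)
$\left(106 + \left(\left(y + 28\right) + w\right)\right)^{2} = \left(106 + \left(\left(-2 + 28\right) - 36\right)\right)^{2} = \left(106 + \left(26 - 36\right)\right)^{2} = \left(106 - 10\right)^{2} = 96^{2} = 9216$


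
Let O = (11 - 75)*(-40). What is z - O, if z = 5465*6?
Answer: 30230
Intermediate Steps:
O = 2560 (O = -64*(-40) = 2560)
z = 32790
z - O = 32790 - 1*2560 = 32790 - 2560 = 30230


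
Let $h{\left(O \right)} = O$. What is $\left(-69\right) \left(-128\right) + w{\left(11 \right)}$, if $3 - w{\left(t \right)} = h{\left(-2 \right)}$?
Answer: $8837$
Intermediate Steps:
$w{\left(t \right)} = 5$ ($w{\left(t \right)} = 3 - -2 = 3 + 2 = 5$)
$\left(-69\right) \left(-128\right) + w{\left(11 \right)} = \left(-69\right) \left(-128\right) + 5 = 8832 + 5 = 8837$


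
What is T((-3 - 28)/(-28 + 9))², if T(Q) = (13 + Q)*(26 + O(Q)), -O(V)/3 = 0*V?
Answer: 52243984/361 ≈ 1.4472e+5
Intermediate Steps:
O(V) = 0 (O(V) = -0*V = -3*0 = 0)
T(Q) = 338 + 26*Q (T(Q) = (13 + Q)*(26 + 0) = (13 + Q)*26 = 338 + 26*Q)
T((-3 - 28)/(-28 + 9))² = (338 + 26*((-3 - 28)/(-28 + 9)))² = (338 + 26*(-31/(-19)))² = (338 + 26*(-31*(-1/19)))² = (338 + 26*(31/19))² = (338 + 806/19)² = (7228/19)² = 52243984/361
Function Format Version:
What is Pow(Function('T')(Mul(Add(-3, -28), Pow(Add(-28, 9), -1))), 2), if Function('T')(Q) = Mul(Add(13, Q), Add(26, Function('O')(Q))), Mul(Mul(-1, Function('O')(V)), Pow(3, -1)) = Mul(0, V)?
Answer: Rational(52243984, 361) ≈ 1.4472e+5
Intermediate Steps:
Function('O')(V) = 0 (Function('O')(V) = Mul(-3, Mul(0, V)) = Mul(-3, 0) = 0)
Function('T')(Q) = Add(338, Mul(26, Q)) (Function('T')(Q) = Mul(Add(13, Q), Add(26, 0)) = Mul(Add(13, Q), 26) = Add(338, Mul(26, Q)))
Pow(Function('T')(Mul(Add(-3, -28), Pow(Add(-28, 9), -1))), 2) = Pow(Add(338, Mul(26, Mul(Add(-3, -28), Pow(Add(-28, 9), -1)))), 2) = Pow(Add(338, Mul(26, Mul(-31, Pow(-19, -1)))), 2) = Pow(Add(338, Mul(26, Mul(-31, Rational(-1, 19)))), 2) = Pow(Add(338, Mul(26, Rational(31, 19))), 2) = Pow(Add(338, Rational(806, 19)), 2) = Pow(Rational(7228, 19), 2) = Rational(52243984, 361)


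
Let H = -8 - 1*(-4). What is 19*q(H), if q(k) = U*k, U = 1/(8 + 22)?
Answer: -38/15 ≈ -2.5333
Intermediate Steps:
H = -4 (H = -8 + 4 = -4)
U = 1/30 ≈ 0.033333
q(k) = k/30
19*q(H) = 19*((1/30)*(-4)) = 19*(-2/15) = -38/15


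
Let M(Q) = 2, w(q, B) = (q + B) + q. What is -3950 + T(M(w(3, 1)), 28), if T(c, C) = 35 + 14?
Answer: -3901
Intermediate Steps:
w(q, B) = B + 2*q (w(q, B) = (B + q) + q = B + 2*q)
T(c, C) = 49
-3950 + T(M(w(3, 1)), 28) = -3950 + 49 = -3901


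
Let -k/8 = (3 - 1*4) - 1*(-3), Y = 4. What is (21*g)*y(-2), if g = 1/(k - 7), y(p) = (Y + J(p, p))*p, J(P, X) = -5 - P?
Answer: 42/23 ≈ 1.8261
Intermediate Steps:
k = -16 (k = -8*((3 - 1*4) - 1*(-3)) = -8*((3 - 4) + 3) = -8*(-1 + 3) = -8*2 = -16)
y(p) = p*(-1 - p) (y(p) = (4 + (-5 - p))*p = (-1 - p)*p = p*(-1 - p))
g = -1/23 (g = 1/(-16 - 7) = 1/(-23) = -1/23 ≈ -0.043478)
(21*g)*y(-2) = (21*(-1/23))*(-1*(-2)*(1 - 2)) = -(-21)*(-2)*(-1)/23 = -21/23*(-2) = 42/23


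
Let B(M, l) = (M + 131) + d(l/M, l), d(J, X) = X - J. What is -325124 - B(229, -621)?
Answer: -74394248/229 ≈ -3.2487e+5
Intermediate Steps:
B(M, l) = 131 + M + l - l/M (B(M, l) = (M + 131) + (l - l/M) = (131 + M) + (l - l/M) = 131 + M + l - l/M)
-325124 - B(229, -621) = -325124 - (131 + 229 - 621 - 1*(-621)/229) = -325124 - (131 + 229 - 621 - 1*(-621)*1/229) = -325124 - (131 + 229 - 621 + 621/229) = -325124 - 1*(-59148/229) = -325124 + 59148/229 = -74394248/229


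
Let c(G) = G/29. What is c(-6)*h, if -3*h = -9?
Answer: -18/29 ≈ -0.62069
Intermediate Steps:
h = 3 (h = -⅓*(-9) = 3)
c(G) = G/29 (c(G) = G*(1/29) = G/29)
c(-6)*h = ((1/29)*(-6))*3 = -6/29*3 = -18/29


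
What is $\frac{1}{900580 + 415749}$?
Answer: $\frac{1}{1316329} \approx 7.5969 \cdot 10^{-7}$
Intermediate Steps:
$\frac{1}{900580 + 415749} = \frac{1}{1316329}$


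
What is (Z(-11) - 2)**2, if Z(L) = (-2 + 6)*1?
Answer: 4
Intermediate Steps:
Z(L) = 4 (Z(L) = 4*1 = 4)
(Z(-11) - 2)**2 = (4 - 2)**2 = 2**2 = 4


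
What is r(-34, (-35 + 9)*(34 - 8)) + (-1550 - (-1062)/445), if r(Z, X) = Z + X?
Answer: -1004638/445 ≈ -2257.6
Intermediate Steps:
r(Z, X) = X + Z
r(-34, (-35 + 9)*(34 - 8)) + (-1550 - (-1062)/445) = ((-35 + 9)*(34 - 8) - 34) + (-1550 - (-1062)/445) = (-26*26 - 34) + (-1550 - (-1062)/445) = (-676 - 34) + (-1550 - 1*(-1062/445)) = -710 + (-1550 + 1062/445) = -710 - 688688/445 = -1004638/445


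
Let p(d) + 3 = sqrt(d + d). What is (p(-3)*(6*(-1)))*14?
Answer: 252 - 84*I*sqrt(6) ≈ 252.0 - 205.76*I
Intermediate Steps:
p(d) = -3 + sqrt(2)*sqrt(d) (p(d) = -3 + sqrt(d + d) = -3 + sqrt(2*d) = -3 + sqrt(2)*sqrt(d))
(p(-3)*(6*(-1)))*14 = ((-3 + sqrt(2)*sqrt(-3))*(6*(-1)))*14 = ((-3 + sqrt(2)*(I*sqrt(3)))*(-6))*14 = ((-3 + I*sqrt(6))*(-6))*14 = (18 - 6*I*sqrt(6))*14 = 252 - 84*I*sqrt(6)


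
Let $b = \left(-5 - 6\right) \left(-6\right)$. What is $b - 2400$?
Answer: $-2334$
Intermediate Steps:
$b = 66$ ($b = \left(-11\right) \left(-6\right) = 66$)
$b - 2400 = 66 - 2400 = -2334$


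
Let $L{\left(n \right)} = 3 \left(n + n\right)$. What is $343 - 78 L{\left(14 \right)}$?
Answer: $-6209$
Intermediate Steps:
$L{\left(n \right)} = 6 n$ ($L{\left(n \right)} = 3 \cdot 2 n = 6 n$)
$343 - 78 L{\left(14 \right)} = 343 - 78 \cdot 6 \cdot 14 = 343 - 6552 = -6209$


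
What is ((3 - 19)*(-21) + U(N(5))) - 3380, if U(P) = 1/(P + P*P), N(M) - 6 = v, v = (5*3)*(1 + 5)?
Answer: -28345727/9312 ≈ -3044.0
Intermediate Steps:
v = 90 (v = 15*6 = 90)
N(M) = 96 (N(M) = 6 + 90 = 96)
U(P) = 1/(P + P²)
((3 - 19)*(-21) + U(N(5))) - 3380 = ((3 - 19)*(-21) + 1/(96*(1 + 96))) - 3380 = (-16*(-21) + (1/96)/97) - 3380 = (336 + (1/96)*(1/97)) - 3380 = (336 + 1/9312) - 3380 = 3128833/9312 - 3380 = -28345727/9312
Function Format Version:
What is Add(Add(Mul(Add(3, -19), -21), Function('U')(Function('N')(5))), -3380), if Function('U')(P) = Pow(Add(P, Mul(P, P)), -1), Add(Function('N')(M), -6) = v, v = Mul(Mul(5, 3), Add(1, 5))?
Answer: Rational(-28345727, 9312) ≈ -3044.0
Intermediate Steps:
v = 90 (v = Mul(15, 6) = 90)
Function('N')(M) = 96 (Function('N')(M) = Add(6, 90) = 96)
Function('U')(P) = Pow(Add(P, Pow(P, 2)), -1)
Add(Add(Mul(Add(3, -19), -21), Function('U')(Function('N')(5))), -3380) = Add(Add(Mul(Add(3, -19), -21), Mul(Pow(96, -1), Pow(Add(1, 96), -1))), -3380) = Add(Add(Mul(-16, -21), Mul(Rational(1, 96), Pow(97, -1))), -3380) = Add(Add(336, Mul(Rational(1, 96), Rational(1, 97))), -3380) = Add(Add(336, Rational(1, 9312)), -3380) = Add(Rational(3128833, 9312), -3380) = Rational(-28345727, 9312)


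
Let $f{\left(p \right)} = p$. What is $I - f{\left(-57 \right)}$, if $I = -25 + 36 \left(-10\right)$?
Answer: $-328$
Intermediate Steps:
$I = -385$ ($I = -25 - 360 = -385$)
$I - f{\left(-57 \right)} = -385 - -57 = -385 + 57 = -328$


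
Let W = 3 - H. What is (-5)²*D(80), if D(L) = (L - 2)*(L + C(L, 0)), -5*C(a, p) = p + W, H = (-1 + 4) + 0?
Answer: 156000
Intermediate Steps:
H = 3 (H = 3 + 0 = 3)
W = 0 (W = 3 - 1*3 = 3 - 3 = 0)
C(a, p) = -p/5 (C(a, p) = -(p + 0)/5 = -p/5)
D(L) = L*(-2 + L) (D(L) = (L - 2)*(L - ⅕*0) = (-2 + L)*(L + 0) = (-2 + L)*L = L*(-2 + L))
(-5)²*D(80) = (-5)²*(80*(-2 + 80)) = 25*(80*78) = 25*6240 = 156000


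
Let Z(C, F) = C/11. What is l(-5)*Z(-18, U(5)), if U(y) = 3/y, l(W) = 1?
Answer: -18/11 ≈ -1.6364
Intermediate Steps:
Z(C, F) = C/11 (Z(C, F) = C*(1/11) = C/11)
l(-5)*Z(-18, U(5)) = 1*((1/11)*(-18)) = 1*(-18/11) = -18/11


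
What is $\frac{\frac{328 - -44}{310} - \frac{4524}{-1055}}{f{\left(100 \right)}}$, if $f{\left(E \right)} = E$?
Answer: $\frac{579}{10550} \approx 0.054882$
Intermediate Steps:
$\frac{\frac{328 - -44}{310} - \frac{4524}{-1055}}{f{\left(100 \right)}} = \frac{\frac{328 - -44}{310} - \frac{4524}{-1055}}{100} = \left(\left(328 + 44\right) \frac{1}{310} - - \frac{4524}{1055}\right) \frac{1}{100} = \left(372 \cdot \frac{1}{310} + \frac{4524}{1055}\right) \frac{1}{100} = \left(\frac{6}{5} + \frac{4524}{1055}\right) \frac{1}{100} = \frac{1158}{211} \cdot \frac{1}{100} = \frac{579}{10550}$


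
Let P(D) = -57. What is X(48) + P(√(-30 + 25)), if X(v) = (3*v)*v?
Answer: 6855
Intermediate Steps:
X(v) = 3*v²
X(48) + P(√(-30 + 25)) = 3*48² - 57 = 3*2304 - 57 = 6912 - 57 = 6855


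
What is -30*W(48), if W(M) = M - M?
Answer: 0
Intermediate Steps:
W(M) = 0
-30*W(48) = -30*0 = 0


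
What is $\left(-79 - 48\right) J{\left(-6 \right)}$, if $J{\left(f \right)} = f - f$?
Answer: $0$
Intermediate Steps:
$J{\left(f \right)} = 0$
$\left(-79 - 48\right) J{\left(-6 \right)} = \left(-79 - 48\right) 0 = \left(-127\right) 0 = 0$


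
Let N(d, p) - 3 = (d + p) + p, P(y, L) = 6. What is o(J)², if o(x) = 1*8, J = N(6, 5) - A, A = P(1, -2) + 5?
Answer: 64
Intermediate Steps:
N(d, p) = 3 + d + 2*p (N(d, p) = 3 + ((d + p) + p) = 3 + (d + 2*p) = 3 + d + 2*p)
A = 11 (A = 6 + 5 = 11)
J = 8 (J = (3 + 6 + 2*5) - 1*11 = (3 + 6 + 10) - 11 = 19 - 11 = 8)
o(x) = 8
o(J)² = 8² = 64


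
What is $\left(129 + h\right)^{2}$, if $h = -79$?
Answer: $2500$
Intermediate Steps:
$\left(129 + h\right)^{2} = \left(129 - 79\right)^{2} = 50^{2} = 2500$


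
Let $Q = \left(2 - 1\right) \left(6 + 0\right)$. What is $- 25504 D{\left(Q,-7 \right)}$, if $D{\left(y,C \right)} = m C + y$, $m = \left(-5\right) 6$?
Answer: $-5508864$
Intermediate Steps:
$m = -30$
$Q = 6$ ($Q = 1 \cdot 6 = 6$)
$D{\left(y,C \right)} = y - 30 C$ ($D{\left(y,C \right)} = - 30 C + y = y - 30 C$)
$- 25504 D{\left(Q,-7 \right)} = - 25504 \left(6 - -210\right) = - 25504 \left(6 + 210\right) = \left(-25504\right) 216 = -5508864$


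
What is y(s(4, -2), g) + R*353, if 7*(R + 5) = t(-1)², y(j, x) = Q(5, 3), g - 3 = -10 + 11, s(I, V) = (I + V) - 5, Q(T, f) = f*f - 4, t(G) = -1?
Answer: -11967/7 ≈ -1709.6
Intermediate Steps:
Q(T, f) = -4 + f² (Q(T, f) = f² - 4 = -4 + f²)
s(I, V) = -5 + I + V
g = 4 (g = 3 + (-10 + 11) = 3 + 1 = 4)
y(j, x) = 5 (y(j, x) = -4 + 3² = -4 + 9 = 5)
R = -34/7 (R = -5 + (⅐)*(-1)² = -5 + (⅐)*1 = -5 + ⅐ = -34/7 ≈ -4.8571)
y(s(4, -2), g) + R*353 = 5 - 34/7*353 = 5 - 12002/7 = -11967/7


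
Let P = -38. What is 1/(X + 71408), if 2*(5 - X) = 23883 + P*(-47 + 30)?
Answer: 2/118297 ≈ 1.6907e-5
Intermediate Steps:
X = -24519/2 (X = 5 - (23883 - 38*(-47 + 30))/2 = 5 - (23883 - 38*(-17))/2 = 5 - (23883 + 646)/2 = 5 - ½*24529 = 5 - 24529/2 = -24519/2 ≈ -12260.)
1/(X + 71408) = 1/(-24519/2 + 71408) = 1/(118297/2) = 2/118297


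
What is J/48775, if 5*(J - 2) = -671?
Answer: -661/243875 ≈ -0.0027104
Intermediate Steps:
J = -661/5 (J = 2 + (⅕)*(-671) = 2 - 671/5 = -661/5 ≈ -132.20)
J/48775 = -661/5/48775 = -661/5*1/48775 = -661/243875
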